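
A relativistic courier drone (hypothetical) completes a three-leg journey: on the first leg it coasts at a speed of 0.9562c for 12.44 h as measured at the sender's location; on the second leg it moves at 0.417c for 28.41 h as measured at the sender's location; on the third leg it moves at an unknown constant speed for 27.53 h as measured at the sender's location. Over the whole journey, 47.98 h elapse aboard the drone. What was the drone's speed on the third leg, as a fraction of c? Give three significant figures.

Leg 1: γ = 1/√(1 − 0.9562²) = 1/√0.08568 = 3.416; τ_1 = 12.44/3.416 = 3.641 h.
Leg 2: γ = 1/√(1 − 0.417²) = 1/√0.8261 = 1.100; τ_2 = 28.41/1.100 = 25.82 h.
Leg 3: speed unknown; τ_3 = 27.53/γ_3.
Total proper time: 3.641 + 25.82 + τ_3 = 47.98, so τ_3 = 47.98 − 29.46 = 18.52 h.
γ_3 = 27.53/18.52 = 1.487; β = √(1 − 1/γ²) = √0.5476.

β = 0.740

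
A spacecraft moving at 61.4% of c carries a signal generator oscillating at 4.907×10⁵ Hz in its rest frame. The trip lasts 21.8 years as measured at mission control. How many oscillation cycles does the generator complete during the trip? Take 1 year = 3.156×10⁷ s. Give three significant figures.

N = 2.66×10¹⁴

β = 0.614; γ = 1/√(1 − 0.614²) = 1/√0.6230 = 1.267
The oscillator's own cycle count is N = f × τ where τ is the proper time aboard the spacecraft. τ = Δt/γ = 21.8/1.267 = 17.21 years = 5.430×10⁸ s.
N = 4.907×10⁵ × 5.430×10⁸ = 2.665×10¹⁴.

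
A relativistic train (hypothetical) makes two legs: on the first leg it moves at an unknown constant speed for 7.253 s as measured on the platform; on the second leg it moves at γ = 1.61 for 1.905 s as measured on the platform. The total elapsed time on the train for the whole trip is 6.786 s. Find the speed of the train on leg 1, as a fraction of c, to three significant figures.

Leg 1: speed unknown; τ_1 = 7.253/γ_1.
Leg 2: γ = 1.61; τ_2 = 1.905/1.610 = 1.183 s.
Total proper time: τ_1 + 1.183 = 6.786, so τ_1 = 6.786 − 1.183 = 5.603 s.
γ_1 = 7.253/5.603 = 1.295; β = √(1 − 1/γ²) = √0.4033.

β = 0.635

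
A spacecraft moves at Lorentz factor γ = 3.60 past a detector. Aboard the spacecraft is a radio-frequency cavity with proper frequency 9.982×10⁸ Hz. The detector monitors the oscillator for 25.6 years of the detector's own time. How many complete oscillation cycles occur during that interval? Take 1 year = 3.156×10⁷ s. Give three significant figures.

γ = 3.60
During 25.6 years of lab time, the oscillator's proper time advances by τ = Δt/γ = 25.6/3.600 = 7.111 years = 2.244×10⁸ s.
N = f × τ = 9.982×10⁸ × 2.244×10⁸ = 2.240×10¹⁷.

N = 2.24×10¹⁷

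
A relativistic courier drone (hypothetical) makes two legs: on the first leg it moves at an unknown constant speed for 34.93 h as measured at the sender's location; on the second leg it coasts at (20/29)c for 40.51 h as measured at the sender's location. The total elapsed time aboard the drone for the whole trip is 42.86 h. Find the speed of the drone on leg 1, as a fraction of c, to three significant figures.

Leg 1: speed unknown; τ_1 = 34.93/γ_1.
Leg 2: γ = 1/√(1 − (20/29)²) = 29/21 ≈ 1.381; τ_2 = 40.51/1.381 = 29.33 h.
Total proper time: τ_1 + 29.33 = 42.86, so τ_1 = 42.86 − 29.33 = 13.53 h.
γ_1 = 34.93/13.53 = 2.583; β = √(1 − 1/γ²) = √0.8501.

β = 0.922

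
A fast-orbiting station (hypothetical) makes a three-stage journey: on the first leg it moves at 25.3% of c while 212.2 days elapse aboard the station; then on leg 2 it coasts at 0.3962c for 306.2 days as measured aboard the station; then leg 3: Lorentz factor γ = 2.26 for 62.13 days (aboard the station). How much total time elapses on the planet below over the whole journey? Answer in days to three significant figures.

Leg 1: β = 0.253; γ = 1/√(1 − 0.253²) = 1/√0.9360 = 1.034; Δt_1 = 1.034 × 212.2 = 219.3 days.
Leg 2: γ = 1/√(1 − 0.3962²) = 1/√0.8430 = 1.089; Δt_2 = 1.089 × 306.2 = 333.5 days.
Leg 3: γ = 2.26; Δt_3 = 2.260 × 62.13 = 140.4 days.
Total: 219.3 + 333.5 + 140.4 days.

Δt = 693 days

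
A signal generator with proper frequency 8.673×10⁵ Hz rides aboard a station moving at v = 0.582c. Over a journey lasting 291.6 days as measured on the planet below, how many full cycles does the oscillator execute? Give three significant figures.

γ = 1/√(1 − 0.582²) = 1/√0.6613 = 1.230
The oscillator's own cycle count is N = f × τ where τ is the proper time aboard the station. τ = Δt/γ = 291.6/1.230 = 237.1 days = 2.049×10⁷ s.
N = 8.673×10⁵ × 2.049×10⁷ = 1.777×10¹³.

N = 1.78×10¹³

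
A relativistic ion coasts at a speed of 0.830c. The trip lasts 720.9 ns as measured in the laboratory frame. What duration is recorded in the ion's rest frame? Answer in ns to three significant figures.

τ = 402 ns

γ = 1/√(1 − 0.830²) = 1/√0.3111 = 1.793
The interval measured in the laboratory frame is the dilated one; the clock in the ion's rest frame measures the proper time τ = Δt/γ = 720.9/1.793 ns.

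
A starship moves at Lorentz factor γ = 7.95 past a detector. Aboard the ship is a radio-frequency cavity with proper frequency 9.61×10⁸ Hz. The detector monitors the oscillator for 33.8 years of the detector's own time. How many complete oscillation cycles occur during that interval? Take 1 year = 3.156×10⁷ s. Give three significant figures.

N = 1.29×10¹⁷

γ = 7.95
During 33.8 years of lab time, the oscillator's proper time advances by τ = Δt/γ = 33.8/7.950 = 4.252 years = 1.342×10⁸ s.
N = f × τ = 9.61×10⁸ × 1.342×10⁸ = 1.289×10¹⁷.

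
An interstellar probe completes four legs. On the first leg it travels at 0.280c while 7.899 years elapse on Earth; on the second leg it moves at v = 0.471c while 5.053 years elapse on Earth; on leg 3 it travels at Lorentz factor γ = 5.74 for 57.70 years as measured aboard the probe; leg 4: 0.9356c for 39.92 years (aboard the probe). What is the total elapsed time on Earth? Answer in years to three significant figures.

Δt = 457 years

Leg 1: 7.899 years is already measured on Earth.
Leg 2: 5.053 years is already measured on Earth.
Leg 3: γ = 5.74; Δt_3 = 5.740 × 57.70 = 331.2 years.
Leg 4: γ = 1/√(1 − 0.9356²) = 1/√0.1247 = 2.832; Δt_4 = 2.832 × 39.92 = 113.1 years.
Total: 7.899 + 5.053 + 331.2 + 113.1 years.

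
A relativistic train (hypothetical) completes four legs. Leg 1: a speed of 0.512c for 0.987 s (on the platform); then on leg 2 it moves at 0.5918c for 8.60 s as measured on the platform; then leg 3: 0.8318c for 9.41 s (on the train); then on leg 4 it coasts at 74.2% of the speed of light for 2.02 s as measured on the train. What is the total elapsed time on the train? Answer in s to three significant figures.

Leg 1: γ = 1/√(1 − 0.512²) = 1/√0.7379 = 1.164; τ_1 = 0.987/1.164 = 0.8478 s.
Leg 2: γ = 1/√(1 − 0.5918²) = 1/√0.6498 = 1.241; τ_2 = 8.60/1.241 = 6.932 s.
Leg 3: 9.41 s is already measured on the train.
Leg 4: 2.02 s is already measured on the train.
Total: 0.8478 + 6.932 + 9.410 + 2.020 s.

τ = 19.2 s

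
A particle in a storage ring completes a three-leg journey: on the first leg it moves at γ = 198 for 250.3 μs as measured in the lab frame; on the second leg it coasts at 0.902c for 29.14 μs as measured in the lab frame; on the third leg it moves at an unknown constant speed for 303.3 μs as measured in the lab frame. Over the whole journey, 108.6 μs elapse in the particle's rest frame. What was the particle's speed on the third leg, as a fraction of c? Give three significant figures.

β = 0.950

Leg 1: γ = 198; τ_1 = 250.3/198.0 = 1.264 μs.
Leg 2: γ = 1/√(1 − 0.902²) = 1/√0.1864 = 2.316; τ_2 = 29.14/2.316 = 12.58 μs.
Leg 3: speed unknown; τ_3 = 303.3/γ_3.
Total proper time: 1.264 + 12.58 + τ_3 = 108.6, so τ_3 = 108.6 − 13.84 = 94.76 μs.
γ_3 = 303.3/94.76 = 3.201; β = √(1 − 1/γ²) = √0.9024.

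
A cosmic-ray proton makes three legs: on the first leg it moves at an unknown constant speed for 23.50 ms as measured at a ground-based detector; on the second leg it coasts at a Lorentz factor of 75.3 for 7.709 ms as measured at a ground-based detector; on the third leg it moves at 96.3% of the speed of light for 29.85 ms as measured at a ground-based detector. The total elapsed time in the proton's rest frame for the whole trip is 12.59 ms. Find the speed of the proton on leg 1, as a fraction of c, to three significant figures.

Leg 1: speed unknown; τ_1 = 23.50/γ_1.
Leg 2: γ = 75.3; τ_2 = 7.709/75.30 = 0.1024 ms.
Leg 3: β = 0.963; γ = 1/√(1 − 0.963²) = 1/√0.07263 = 3.711; τ_3 = 29.85/3.711 = 8.045 ms.
Total proper time: τ_1 + 0.1024 + 8.045 = 12.59, so τ_1 = 12.59 − 8.147 = 4.443 ms.
γ_1 = 23.50/4.443 = 5.289; β = √(1 − 1/γ²) = √0.9643.

β = 0.982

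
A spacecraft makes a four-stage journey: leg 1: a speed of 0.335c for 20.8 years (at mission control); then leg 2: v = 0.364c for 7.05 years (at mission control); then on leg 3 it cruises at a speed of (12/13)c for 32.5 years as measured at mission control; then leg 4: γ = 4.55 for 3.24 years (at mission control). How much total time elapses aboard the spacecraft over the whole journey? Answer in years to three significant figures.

τ = 39.4 years

Leg 1: γ = 1/√(1 − 0.335²) = 1/√0.8878 = 1.061; τ_1 = 20.8/1.061 = 19.60 years.
Leg 2: γ = 1/√(1 − 0.364²) = 1/√0.8675 = 1.074; τ_2 = 7.05/1.074 = 6.566 years.
Leg 3: γ = 1/√(1 − (12/13)²) = 13/5 = 2.600; τ_3 = 32.5/2.600 = 12.50 years.
Leg 4: γ = 4.55; τ_4 = 3.24/4.550 = 0.7121 years.
Total: 19.60 + 6.566 + 12.50 + 0.7121 years.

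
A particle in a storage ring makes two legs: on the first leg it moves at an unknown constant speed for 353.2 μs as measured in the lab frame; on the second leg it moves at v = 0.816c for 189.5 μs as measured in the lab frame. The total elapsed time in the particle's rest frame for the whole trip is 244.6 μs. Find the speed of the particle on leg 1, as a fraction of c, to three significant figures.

Leg 1: speed unknown; τ_1 = 353.2/γ_1.
Leg 2: γ = 1/√(1 − 0.816²) = 1/√0.3341 = 1.730; τ_2 = 189.5/1.730 = 109.5 μs.
Total proper time: τ_1 + 109.5 = 244.6, so τ_1 = 244.6 − 109.5 = 135.1 μs.
γ_1 = 353.2/135.1 = 2.615; β = √(1 − 1/γ²) = √0.8538.

β = 0.924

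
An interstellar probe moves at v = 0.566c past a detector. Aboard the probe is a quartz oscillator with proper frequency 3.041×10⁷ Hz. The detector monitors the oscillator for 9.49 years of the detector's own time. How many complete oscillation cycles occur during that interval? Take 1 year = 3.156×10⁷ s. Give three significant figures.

N = 7.51×10¹⁵

γ = 1/√(1 − 0.566²) = 1/√0.6796 = 1.213
During 9.49 years of lab time, the oscillator's proper time advances by τ = Δt/γ = 9.49/1.213 = 7.824 years = 2.469×10⁸ s.
N = f × τ = 3.041×10⁷ × 2.469×10⁸ = 7.509×10¹⁵.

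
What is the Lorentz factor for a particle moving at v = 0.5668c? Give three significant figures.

γ = 1.21

γ = 1/√(1 − 0.5668²) = 1/√0.6787 = 1.214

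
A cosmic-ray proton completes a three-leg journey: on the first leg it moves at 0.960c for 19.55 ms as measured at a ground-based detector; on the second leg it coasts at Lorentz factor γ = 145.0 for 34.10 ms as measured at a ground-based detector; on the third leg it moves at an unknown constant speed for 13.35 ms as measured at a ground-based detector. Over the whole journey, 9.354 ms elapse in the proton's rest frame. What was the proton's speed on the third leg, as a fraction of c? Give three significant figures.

Leg 1: γ = 1/√(1 − 0.960²) = 25/7 ≈ 3.571; τ_1 = 19.55/3.571 = 5.474 ms.
Leg 2: γ = 145.0; τ_2 = 34.10/145.0 = 0.2352 ms.
Leg 3: speed unknown; τ_3 = 13.35/γ_3.
Total proper time: 5.474 + 0.2352 + τ_3 = 9.354, so τ_3 = 9.354 − 5.709 = 3.645 ms.
γ_3 = 13.35/3.645 = 3.663; β = √(1 − 1/γ²) = √0.9255.

β = 0.962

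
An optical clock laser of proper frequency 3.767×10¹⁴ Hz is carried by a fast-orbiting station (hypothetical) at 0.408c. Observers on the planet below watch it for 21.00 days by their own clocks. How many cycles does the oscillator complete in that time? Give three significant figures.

γ = 1/√(1 − 0.408²) = 1/√0.8335 = 1.095
During 21.00 days of lab time, the oscillator's proper time advances by τ = Δt/γ = 21.00/1.095 = 19.17 days = 1.657×10⁶ s.
N = f × τ = 3.767×10¹⁴ × 1.657×10⁶ = 6.240×10²⁰.

N = 6.24×10²⁰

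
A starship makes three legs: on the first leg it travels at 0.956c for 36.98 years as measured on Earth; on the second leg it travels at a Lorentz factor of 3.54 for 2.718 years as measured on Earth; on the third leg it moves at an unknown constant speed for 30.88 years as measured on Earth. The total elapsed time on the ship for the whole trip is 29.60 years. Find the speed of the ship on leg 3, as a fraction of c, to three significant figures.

β = 0.813

Leg 1: γ = 1/√(1 − 0.956²) = 1/√0.08606 = 3.409; τ_1 = 36.98/3.409 = 10.85 years.
Leg 2: γ = 3.54; τ_2 = 2.718/3.540 = 0.7678 years.
Leg 3: speed unknown; τ_3 = 30.88/γ_3.
Total proper time: 10.85 + 0.7678 + τ_3 = 29.60, so τ_3 = 29.60 − 11.62 = 17.98 years.
γ_3 = 30.88/17.98 = 1.717; β = √(1 − 1/γ²) = √0.6608.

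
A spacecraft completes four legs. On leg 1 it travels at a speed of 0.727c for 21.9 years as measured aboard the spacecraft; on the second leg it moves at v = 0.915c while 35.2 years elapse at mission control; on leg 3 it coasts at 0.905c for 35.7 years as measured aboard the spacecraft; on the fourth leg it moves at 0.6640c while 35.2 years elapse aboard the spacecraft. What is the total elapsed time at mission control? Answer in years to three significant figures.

Δt = 198 years

Leg 1: γ = 1/√(1 − 0.727²) = 1/√0.4715 = 1.456; Δt_1 = 1.456 × 21.9 = 31.89 years.
Leg 2: 35.2 years is already measured at mission control.
Leg 3: γ = 1/√(1 − 0.905²) = 1/√0.1810 = 2.351; Δt_3 = 2.351 × 35.7 = 83.92 years.
Leg 4: γ = 1/√(1 − 0.6640²) = 1/√0.5591 = 1.337; Δt_4 = 1.337 × 35.2 = 47.08 years.
Total: 31.89 + 35.20 + 83.92 + 47.08 years.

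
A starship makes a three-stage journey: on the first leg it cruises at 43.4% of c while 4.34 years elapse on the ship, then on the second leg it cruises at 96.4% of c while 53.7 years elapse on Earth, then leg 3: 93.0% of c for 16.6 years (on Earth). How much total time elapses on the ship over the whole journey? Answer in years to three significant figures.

τ = 24.7 years

Leg 1: 4.34 years is already measured on the ship.
Leg 2: β = 0.964; γ = 1/√(1 − 0.964²) = 1/√0.07070 = 3.761; τ_2 = 53.7/3.761 = 14.28 years.
Leg 3: β = 0.930; γ = 1/√(1 − 0.930²) = 1/√0.1351 = 2.721; τ_3 = 16.6/2.721 = 6.101 years.
Total: 4.340 + 14.28 + 6.101 years.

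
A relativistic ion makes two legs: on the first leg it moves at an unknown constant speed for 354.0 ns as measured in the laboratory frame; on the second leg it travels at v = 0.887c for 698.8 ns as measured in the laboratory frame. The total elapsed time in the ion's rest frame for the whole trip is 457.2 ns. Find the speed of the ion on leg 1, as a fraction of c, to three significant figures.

Leg 1: speed unknown; τ_1 = 354.0/γ_1.
Leg 2: γ = 1/√(1 − 0.887²) = 1/√0.2132 = 2.166; τ_2 = 698.8/2.166 = 322.7 ns.
Total proper time: τ_1 + 322.7 = 457.2, so τ_1 = 457.2 − 322.7 = 134.5 ns.
γ_1 = 354.0/134.5 = 2.632; β = √(1 − 1/γ²) = √0.8556.

β = 0.925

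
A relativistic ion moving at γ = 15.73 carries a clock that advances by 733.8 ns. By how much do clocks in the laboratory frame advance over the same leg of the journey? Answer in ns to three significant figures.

Δt = 1.15×10⁴ ns

γ = 15.73
The interval measured in the ion's rest frame is the proper time (both events occur at the same place in that frame); the lab-frame interval is Δt = γτ = 15.73 × 733.8 ns.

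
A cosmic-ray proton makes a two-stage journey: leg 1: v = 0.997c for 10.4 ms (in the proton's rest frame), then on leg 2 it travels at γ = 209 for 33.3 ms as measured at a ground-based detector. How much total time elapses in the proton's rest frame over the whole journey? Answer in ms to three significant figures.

Leg 1: 10.4 ms is already measured in the proton's rest frame.
Leg 2: γ = 209; τ_2 = 33.3/209.0 = 0.1593 ms.
Total: 10.40 + 0.1593 ms.

τ = 10.6 ms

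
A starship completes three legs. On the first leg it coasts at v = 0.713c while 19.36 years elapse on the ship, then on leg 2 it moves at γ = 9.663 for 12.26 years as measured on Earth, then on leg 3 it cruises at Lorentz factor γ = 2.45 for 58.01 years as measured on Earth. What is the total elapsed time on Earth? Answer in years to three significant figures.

Δt = 97.9 years

Leg 1: γ = 1/√(1 − 0.713²) = 1/√0.4916 = 1.426; Δt_1 = 1.426 × 19.36 = 27.61 years.
Leg 2: 12.26 years is already measured on Earth.
Leg 3: 58.01 years is already measured on Earth.
Total: 27.61 + 12.26 + 58.01 years.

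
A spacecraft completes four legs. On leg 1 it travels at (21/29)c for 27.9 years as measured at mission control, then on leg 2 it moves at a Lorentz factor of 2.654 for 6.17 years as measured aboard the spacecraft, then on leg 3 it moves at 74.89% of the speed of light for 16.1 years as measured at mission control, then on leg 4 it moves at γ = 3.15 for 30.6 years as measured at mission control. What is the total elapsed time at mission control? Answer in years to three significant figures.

Leg 1: 27.9 years is already measured at mission control.
Leg 2: γ = 2.654; Δt_2 = 2.654 × 6.17 = 16.38 years.
Leg 3: 16.1 years is already measured at mission control.
Leg 4: 30.6 years is already measured at mission control.
Total: 27.90 + 16.38 + 16.10 + 30.60 years.

Δt = 91.0 years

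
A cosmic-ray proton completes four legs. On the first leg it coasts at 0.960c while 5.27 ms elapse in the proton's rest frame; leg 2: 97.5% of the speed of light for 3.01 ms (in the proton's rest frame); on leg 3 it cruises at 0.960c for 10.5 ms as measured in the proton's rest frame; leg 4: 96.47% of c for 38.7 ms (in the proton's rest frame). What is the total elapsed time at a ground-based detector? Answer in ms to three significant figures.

Δt = 217 ms

Leg 1: γ = 1/√(1 − 0.960²) = 25/7 ≈ 3.571; Δt_1 = 3.571 × 5.27 = 18.82 ms.
Leg 2: β = 0.975; γ = 1/√(1 − 0.975²) = 1/√0.04938 = 4.500; Δt_2 = 4.500 × 3.01 = 13.55 ms.
Leg 3: γ = 1/√(1 − 0.960²) = 25/7 ≈ 3.571; Δt_3 = 3.571 × 10.5 = 37.50 ms.
Leg 4: β = 0.9647; γ = 1/√(1 − 0.9647²) = 1/√0.06935 = 3.797; Δt_4 = 3.797 × 38.7 = 147.0 ms.
Total: 18.82 + 13.55 + 37.50 + 147.0 ms.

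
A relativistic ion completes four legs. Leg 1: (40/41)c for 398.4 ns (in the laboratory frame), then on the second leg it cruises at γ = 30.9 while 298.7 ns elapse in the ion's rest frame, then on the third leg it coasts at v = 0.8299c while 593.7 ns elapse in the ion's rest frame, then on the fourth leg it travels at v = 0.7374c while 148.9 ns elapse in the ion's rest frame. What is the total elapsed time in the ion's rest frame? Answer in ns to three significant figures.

Leg 1: γ = 1/√(1 − (40/41)²) = 41/9 ≈ 4.556; τ_1 = 398.4/4.556 = 87.45 ns.
Leg 2: 298.7 ns is already measured in the ion's rest frame.
Leg 3: 593.7 ns is already measured in the ion's rest frame.
Leg 4: 148.9 ns is already measured in the ion's rest frame.
Total: 87.45 + 298.7 + 593.7 + 148.9 ns.

τ = 1130 ns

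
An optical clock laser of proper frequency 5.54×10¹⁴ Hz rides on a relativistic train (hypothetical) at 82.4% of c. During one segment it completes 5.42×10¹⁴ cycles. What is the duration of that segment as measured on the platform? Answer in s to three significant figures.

β = 0.824; γ = 1/√(1 − 0.824²) = 1/√0.3210 = 1.765
Proper time for N cycles: τ = N/f = 5.42×10¹⁴/(5.54×10¹⁴) = 9.783×10⁻¹ s = 0.9783 s.
Lab-frame duration Δt = γτ = 1.765 × 0.9783 = 1.727 s.

Δt = 1.73 s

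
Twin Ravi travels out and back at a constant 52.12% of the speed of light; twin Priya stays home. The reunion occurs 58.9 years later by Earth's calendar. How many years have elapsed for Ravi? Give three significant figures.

τ = 50.3 years

β = 0.5212; γ = 1/√(1 − 0.5212²) = 1/√0.7284 = 1.172
Ravi's clock measures proper time along the trip: τ = Δt/γ = 58.9/1.172 years.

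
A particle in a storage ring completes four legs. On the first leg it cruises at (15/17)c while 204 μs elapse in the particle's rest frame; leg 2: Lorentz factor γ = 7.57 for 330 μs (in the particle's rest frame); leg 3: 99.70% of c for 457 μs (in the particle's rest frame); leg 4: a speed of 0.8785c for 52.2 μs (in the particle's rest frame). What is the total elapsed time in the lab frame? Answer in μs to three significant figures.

Δt = 8950 μs

Leg 1: γ = 1/√(1 − (15/17)²) = 17/8 = 2.125; Δt_1 = 2.125 × 204 = 433.5 μs.
Leg 2: γ = 7.57; Δt_2 = 7.570 × 330 = 2498 μs.
Leg 3: β = 0.9970; γ = 1/√(1 − 0.9970²) = 1/√0.005991 = 12.92; Δt_3 = 12.92 × 457 = 5904 μs.
Leg 4: γ = 1/√(1 − 0.8785²) = 1/√0.2282 = 2.093; Δt_4 = 2.093 × 52.2 = 109.3 μs.
Total: 433.5 + 2498 + 5904 + 109.3 μs.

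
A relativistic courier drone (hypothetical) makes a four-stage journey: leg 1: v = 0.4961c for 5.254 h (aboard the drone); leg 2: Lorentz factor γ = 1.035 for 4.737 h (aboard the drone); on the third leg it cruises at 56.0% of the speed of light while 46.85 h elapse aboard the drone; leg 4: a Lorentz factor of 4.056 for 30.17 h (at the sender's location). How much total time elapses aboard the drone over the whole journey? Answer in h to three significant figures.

τ = 64.3 h

Leg 1: 5.254 h is already measured aboard the drone.
Leg 2: 4.737 h is already measured aboard the drone.
Leg 3: 46.85 h is already measured aboard the drone.
Leg 4: γ = 4.056; τ_4 = 30.17/4.056 = 7.438 h.
Total: 5.254 + 4.737 + 46.85 + 7.438 h.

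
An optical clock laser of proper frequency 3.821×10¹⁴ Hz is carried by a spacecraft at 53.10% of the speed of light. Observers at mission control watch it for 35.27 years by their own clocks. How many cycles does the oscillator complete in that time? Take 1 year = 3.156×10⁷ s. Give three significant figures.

β = 0.5310; γ = 1/√(1 − 0.5310²) = 1/√0.7180 = 1.180
During 35.27 years of lab time, the oscillator's proper time advances by τ = Δt/γ = 35.27/1.180 = 29.89 years = 9.432×10⁸ s.
N = f × τ = 3.821×10¹⁴ × 9.432×10⁸ = 3.604×10²³.

N = 3.60×10²³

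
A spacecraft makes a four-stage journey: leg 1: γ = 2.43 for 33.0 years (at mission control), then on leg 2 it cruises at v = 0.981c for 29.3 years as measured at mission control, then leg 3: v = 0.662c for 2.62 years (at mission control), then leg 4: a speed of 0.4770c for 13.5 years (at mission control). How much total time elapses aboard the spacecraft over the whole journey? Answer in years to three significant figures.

τ = 33.1 years

Leg 1: γ = 2.43; τ_1 = 33.0/2.430 = 13.58 years.
Leg 2: γ = 1/√(1 − 0.981²) = 1/√0.03764 = 5.154; τ_2 = 29.3/5.154 = 5.684 years.
Leg 3: γ = 1/√(1 − 0.662²) = 1/√0.5618 = 1.334; τ_3 = 2.62/1.334 = 1.964 years.
Leg 4: γ = 1/√(1 − 0.4770²) = 1/√0.7725 = 1.138; τ_4 = 13.5/1.138 = 11.87 years.
Total: 13.58 + 5.684 + 1.964 + 11.87 years.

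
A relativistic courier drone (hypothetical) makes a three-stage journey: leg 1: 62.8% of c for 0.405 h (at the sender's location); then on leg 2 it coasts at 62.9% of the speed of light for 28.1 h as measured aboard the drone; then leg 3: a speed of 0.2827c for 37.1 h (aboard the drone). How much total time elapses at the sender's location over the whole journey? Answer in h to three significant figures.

Leg 1: 0.405 h is already measured at the sender's location.
Leg 2: β = 0.629; γ = 1/√(1 − 0.629²) = 1/√0.6044 = 1.286; Δt_2 = 1.286 × 28.1 = 36.15 h.
Leg 3: γ = 1/√(1 − 0.2827²) = 1/√0.9201 = 1.043; Δt_3 = 1.043 × 37.1 = 38.68 h.
Total: 0.4050 + 36.15 + 38.68 h.

Δt = 75.2 h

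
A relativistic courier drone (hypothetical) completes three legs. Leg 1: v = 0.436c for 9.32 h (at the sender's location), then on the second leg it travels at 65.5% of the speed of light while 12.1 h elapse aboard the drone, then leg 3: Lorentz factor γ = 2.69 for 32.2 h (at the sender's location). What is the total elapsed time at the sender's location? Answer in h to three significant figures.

Leg 1: 9.32 h is already measured at the sender's location.
Leg 2: β = 0.655; γ = 1/√(1 − 0.655²) = 1/√0.5710 = 1.323; Δt_2 = 1.323 × 12.1 = 16.01 h.
Leg 3: 32.2 h is already measured at the sender's location.
Total: 9.320 + 16.01 + 32.20 h.

Δt = 57.5 h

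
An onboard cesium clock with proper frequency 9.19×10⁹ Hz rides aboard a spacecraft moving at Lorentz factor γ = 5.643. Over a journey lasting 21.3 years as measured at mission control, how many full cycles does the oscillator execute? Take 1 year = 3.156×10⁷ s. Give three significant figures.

γ = 5.643
The oscillator's own cycle count is N = f × τ where τ is the proper time aboard the spacecraft. τ = Δt/γ = 21.3/5.643 = 3.775 years = 1.191×10⁸ s.
N = 9.19×10⁹ × 1.191×10⁸ = 1.095×10¹⁸.

N = 1.09×10¹⁸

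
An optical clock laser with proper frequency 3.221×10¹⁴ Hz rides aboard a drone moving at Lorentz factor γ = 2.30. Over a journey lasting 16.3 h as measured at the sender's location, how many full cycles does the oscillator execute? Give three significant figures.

N = 8.22×10¹⁸

γ = 2.30
The oscillator's own cycle count is N = f × τ where τ is the proper time aboard the drone. τ = Δt/γ = 16.3/2.300 = 7.087 h = 2.551×10⁴ s.
N = 3.221×10¹⁴ × 2.551×10⁴ = 8.218×10¹⁸.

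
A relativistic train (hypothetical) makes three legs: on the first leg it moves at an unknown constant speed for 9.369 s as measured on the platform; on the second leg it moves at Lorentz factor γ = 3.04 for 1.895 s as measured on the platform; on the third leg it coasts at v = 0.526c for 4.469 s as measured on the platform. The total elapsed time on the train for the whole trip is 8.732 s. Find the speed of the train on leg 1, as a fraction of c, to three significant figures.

Leg 1: speed unknown; τ_1 = 9.369/γ_1.
Leg 2: γ = 3.04; τ_2 = 1.895/3.040 = 0.6234 s.
Leg 3: γ = 1/√(1 − 0.526²) = 1/√0.7233 = 1.176; τ_3 = 4.469/1.176 = 3.801 s.
Total proper time: τ_1 + 0.6234 + 3.801 = 8.732, so τ_1 = 8.732 − 4.424 = 4.308 s.
γ_1 = 9.369/4.308 = 2.175; β = √(1 − 1/γ²) = √0.7886.

β = 0.888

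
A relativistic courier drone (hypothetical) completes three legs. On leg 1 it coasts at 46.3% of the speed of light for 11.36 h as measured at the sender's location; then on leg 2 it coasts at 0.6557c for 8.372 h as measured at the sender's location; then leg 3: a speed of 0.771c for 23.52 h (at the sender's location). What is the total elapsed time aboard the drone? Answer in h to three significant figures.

Leg 1: β = 0.463; γ = 1/√(1 − 0.463²) = 1/√0.7856 = 1.128; τ_1 = 11.36/1.128 = 10.07 h.
Leg 2: γ = 1/√(1 − 0.6557²) = 1/√0.5701 = 1.324; τ_2 = 8.372/1.324 = 6.321 h.
Leg 3: γ = 1/√(1 − 0.771²) = 1/√0.4056 = 1.570; τ_3 = 23.52/1.570 = 14.98 h.
Total: 10.07 + 6.321 + 14.98 h.

τ = 31.4 h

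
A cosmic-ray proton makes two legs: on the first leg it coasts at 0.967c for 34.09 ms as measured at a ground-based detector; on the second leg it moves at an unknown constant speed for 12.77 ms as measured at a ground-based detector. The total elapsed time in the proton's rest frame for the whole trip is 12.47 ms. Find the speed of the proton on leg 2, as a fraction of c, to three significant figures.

β = 0.955

Leg 1: γ = 1/√(1 − 0.967²) = 1/√0.06491 = 3.925; τ_1 = 34.09/3.925 = 8.685 ms.
Leg 2: speed unknown; τ_2 = 12.77/γ_2.
Total proper time: 8.685 + τ_2 = 12.47, so τ_2 = 12.47 − 8.685 = 3.785 ms.
γ_2 = 12.77/3.785 = 3.374; β = √(1 − 1/γ²) = √0.9122.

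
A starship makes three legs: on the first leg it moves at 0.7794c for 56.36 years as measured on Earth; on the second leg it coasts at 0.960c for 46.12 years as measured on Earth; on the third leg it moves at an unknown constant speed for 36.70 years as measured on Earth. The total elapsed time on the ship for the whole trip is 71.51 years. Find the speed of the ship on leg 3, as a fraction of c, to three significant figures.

Leg 1: γ = 1/√(1 − 0.7794²) = 1/√0.3925 = 1.596; τ_1 = 56.36/1.596 = 35.31 years.
Leg 2: γ = 1/√(1 − 0.960²) = 25/7 ≈ 3.571; τ_2 = 46.12/3.571 = 12.91 years.
Leg 3: speed unknown; τ_3 = 36.70/γ_3.
Total proper time: 35.31 + 12.91 + τ_3 = 71.51, so τ_3 = 71.51 − 48.22 = 23.29 years.
γ_3 = 36.70/23.29 = 1.576; β = √(1 − 1/γ²) = √0.5974.

β = 0.773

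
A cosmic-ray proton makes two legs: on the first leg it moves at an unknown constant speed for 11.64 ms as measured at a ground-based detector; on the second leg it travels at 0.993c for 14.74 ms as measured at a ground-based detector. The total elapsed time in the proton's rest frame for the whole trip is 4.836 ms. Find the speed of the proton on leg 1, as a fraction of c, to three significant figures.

β = 0.964

Leg 1: speed unknown; τ_1 = 11.64/γ_1.
Leg 2: γ = 1/√(1 − 0.993²) = 1/√0.01395 = 8.466; τ_2 = 14.74/8.466 = 1.741 ms.
Total proper time: τ_1 + 1.741 = 4.836, so τ_1 = 4.836 − 1.741 = 3.095 ms.
γ_1 = 11.64/3.095 = 3.761; β = √(1 − 1/γ²) = √0.9293.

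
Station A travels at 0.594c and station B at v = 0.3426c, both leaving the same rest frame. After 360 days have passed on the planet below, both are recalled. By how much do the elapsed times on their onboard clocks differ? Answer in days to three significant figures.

A: γ = 1/√(1 − 0.594²) = 1/√0.6472 = 1.243; τ_A = 360/1.243 = 289.6 days.
B: γ = 1/√(1 − 0.3426²) = 1/√0.8826 = 1.064; τ_B = 360/1.064 = 338.2 days.

|τ_A − τ_B| = 48.6 days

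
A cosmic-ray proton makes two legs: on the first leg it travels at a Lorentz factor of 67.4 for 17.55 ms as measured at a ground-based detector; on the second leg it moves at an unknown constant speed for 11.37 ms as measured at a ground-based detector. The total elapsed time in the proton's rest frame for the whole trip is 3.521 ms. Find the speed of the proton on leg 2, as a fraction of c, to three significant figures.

Leg 1: γ = 67.4; τ_1 = 17.55/67.40 = 0.2604 ms.
Leg 2: speed unknown; τ_2 = 11.37/γ_2.
Total proper time: 0.2604 + τ_2 = 3.521, so τ_2 = 3.521 − 0.2604 = 3.261 ms.
γ_2 = 11.37/3.261 = 3.487; β = √(1 − 1/γ²) = √0.9178.

β = 0.958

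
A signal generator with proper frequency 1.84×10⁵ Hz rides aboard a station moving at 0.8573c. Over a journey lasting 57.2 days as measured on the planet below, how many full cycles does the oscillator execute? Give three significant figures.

N = 4.68×10¹¹

γ = 1/√(1 − 0.8573²) = 1/√0.2650 = 1.942
The oscillator's own cycle count is N = f × τ where τ is the proper time aboard the station. τ = Δt/γ = 57.2/1.942 = 29.45 days = 2.544×10⁶ s.
N = 1.84×10⁵ × 2.544×10⁶ = 4.681×10¹¹.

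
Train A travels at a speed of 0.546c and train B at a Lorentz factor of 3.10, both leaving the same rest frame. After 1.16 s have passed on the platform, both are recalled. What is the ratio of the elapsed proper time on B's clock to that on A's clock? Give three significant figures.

τ_B/τ_A = 0.385

A: γ = 1/√(1 − 0.546²) = 1/√0.7019 = 1.194. B: γ = 3.10.
τ_A/τ_B = γ_B/γ_A = 3.100/1.194 = 2.597, so τ_B/τ_A = 0.3850.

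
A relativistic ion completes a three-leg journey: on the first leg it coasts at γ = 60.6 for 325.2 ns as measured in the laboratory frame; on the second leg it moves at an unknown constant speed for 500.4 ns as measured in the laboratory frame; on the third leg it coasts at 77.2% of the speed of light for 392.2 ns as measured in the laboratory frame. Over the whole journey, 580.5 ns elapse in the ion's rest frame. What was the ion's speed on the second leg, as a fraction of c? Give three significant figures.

Leg 1: γ = 60.6; τ_1 = 325.2/60.60 = 5.366 ns.
Leg 2: speed unknown; τ_2 = 500.4/γ_2.
Leg 3: β = 0.772; γ = 1/√(1 − 0.772²) = 1/√0.4040 = 1.573; τ_3 = 392.2/1.573 = 249.3 ns.
Total proper time: 5.366 + τ_2 + 249.3 = 580.5, so τ_2 = 580.5 − 254.7 = 325.8 ns.
γ_2 = 500.4/325.8 = 1.536; β = √(1 − 1/γ²) = √0.5760.

β = 0.759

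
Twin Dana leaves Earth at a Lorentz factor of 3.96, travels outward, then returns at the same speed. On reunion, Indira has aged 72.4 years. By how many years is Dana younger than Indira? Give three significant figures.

γ = 3.96
Dana's elapsed proper time: τ = 72.4/3.960 = 18.28 years.
Age gap = Δt − τ = 72.4 − 18.28 years.

Δt − τ = 54.1 years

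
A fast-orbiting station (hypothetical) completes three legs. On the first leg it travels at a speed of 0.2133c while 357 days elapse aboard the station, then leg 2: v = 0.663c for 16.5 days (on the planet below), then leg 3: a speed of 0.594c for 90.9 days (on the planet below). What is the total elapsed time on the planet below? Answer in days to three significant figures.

Δt = 473 days

Leg 1: γ = 1/√(1 − 0.2133²) = 1/√0.9545 = 1.024; Δt_1 = 1.024 × 357 = 365.4 days.
Leg 2: 16.5 days is already measured on the planet below.
Leg 3: 90.9 days is already measured on the planet below.
Total: 365.4 + 16.50 + 90.90 days.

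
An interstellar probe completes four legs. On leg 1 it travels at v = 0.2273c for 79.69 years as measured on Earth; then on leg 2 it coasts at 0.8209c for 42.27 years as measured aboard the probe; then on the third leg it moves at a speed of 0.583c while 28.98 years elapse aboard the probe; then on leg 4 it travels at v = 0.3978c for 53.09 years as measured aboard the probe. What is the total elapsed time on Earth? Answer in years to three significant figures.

Δt = 247 years

Leg 1: 79.69 years is already measured on Earth.
Leg 2: γ = 1/√(1 − 0.8209²) = 1/√0.3261 = 1.751; Δt_2 = 1.751 × 42.27 = 74.02 years.
Leg 3: γ = 1/√(1 − 0.583²) = 1/√0.6601 = 1.231; Δt_3 = 1.231 × 28.98 = 35.67 years.
Leg 4: γ = 1/√(1 − 0.3978²) = 1/√0.8418 = 1.090; Δt_4 = 1.090 × 53.09 = 57.87 years.
Total: 79.69 + 74.02 + 35.67 + 57.87 years.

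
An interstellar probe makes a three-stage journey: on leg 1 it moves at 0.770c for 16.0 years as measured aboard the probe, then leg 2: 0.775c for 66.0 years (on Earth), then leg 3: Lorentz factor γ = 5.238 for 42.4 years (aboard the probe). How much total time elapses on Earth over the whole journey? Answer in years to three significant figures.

Leg 1: γ = 1/√(1 − 0.770²) = 1/√0.4071 = 1.567; Δt_1 = 1.567 × 16.0 = 25.08 years.
Leg 2: 66.0 years is already measured on Earth.
Leg 3: γ = 5.238; Δt_3 = 5.238 × 42.4 = 222.1 years.
Total: 25.08 + 66.00 + 222.1 years.

Δt = 313 years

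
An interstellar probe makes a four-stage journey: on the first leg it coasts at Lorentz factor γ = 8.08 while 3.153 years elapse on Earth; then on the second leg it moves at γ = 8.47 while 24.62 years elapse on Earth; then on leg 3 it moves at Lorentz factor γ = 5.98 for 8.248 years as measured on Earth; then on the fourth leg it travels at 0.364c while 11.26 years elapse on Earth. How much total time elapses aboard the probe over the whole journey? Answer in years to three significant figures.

τ = 15.2 years

Leg 1: γ = 8.08; τ_1 = 3.153/8.080 = 0.3902 years.
Leg 2: γ = 8.47; τ_2 = 24.62/8.470 = 2.907 years.
Leg 3: γ = 5.98; τ_3 = 8.248/5.980 = 1.379 years.
Leg 4: γ = 1/√(1 − 0.364²) = 1/√0.8675 = 1.074; τ_4 = 11.26/1.074 = 10.49 years.
Total: 0.3902 + 2.907 + 1.379 + 10.49 years.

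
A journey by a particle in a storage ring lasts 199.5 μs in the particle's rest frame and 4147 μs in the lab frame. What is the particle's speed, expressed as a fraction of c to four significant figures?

The proper time is measured in the particle's rest frame (both events occur at the particle's location); Δt is measured in the lab frame. γ = Δt/τ = 4147/199.5 = 20.79.
β = √(1 − 1/γ²) = √(1 − 0.002314) = √0.9977

β = 0.9988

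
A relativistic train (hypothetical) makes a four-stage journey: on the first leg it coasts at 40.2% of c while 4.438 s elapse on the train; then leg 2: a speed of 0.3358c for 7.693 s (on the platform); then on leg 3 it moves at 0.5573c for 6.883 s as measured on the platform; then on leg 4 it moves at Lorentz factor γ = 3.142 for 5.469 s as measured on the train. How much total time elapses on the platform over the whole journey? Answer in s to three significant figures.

Leg 1: β = 0.402; γ = 1/√(1 − 0.402²) = 1/√0.8384 = 1.092; Δt_1 = 1.092 × 4.438 = 4.847 s.
Leg 2: 7.693 s is already measured on the platform.
Leg 3: 6.883 s is already measured on the platform.
Leg 4: γ = 3.142; Δt_4 = 3.142 × 5.469 = 17.18 s.
Total: 4.847 + 7.693 + 6.883 + 17.18 s.

Δt = 36.6 s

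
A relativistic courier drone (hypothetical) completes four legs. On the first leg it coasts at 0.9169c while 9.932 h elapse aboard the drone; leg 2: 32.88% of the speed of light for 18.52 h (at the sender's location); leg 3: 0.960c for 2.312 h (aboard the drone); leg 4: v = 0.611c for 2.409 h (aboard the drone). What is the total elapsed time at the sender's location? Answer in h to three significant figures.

Leg 1: γ = 1/√(1 − 0.9169²) = 1/√0.1593 = 2.506; Δt_1 = 2.506 × 9.932 = 24.88 h.
Leg 2: 18.52 h is already measured at the sender's location.
Leg 3: γ = 1/√(1 − 0.960²) = 25/7 ≈ 3.571; Δt_3 = 3.571 × 2.312 = 8.257 h.
Leg 4: γ = 1/√(1 − 0.611²) = 1/√0.6267 = 1.263; Δt_4 = 1.263 × 2.409 = 3.043 h.
Total: 24.88 + 18.52 + 8.257 + 3.043 h.

Δt = 54.7 h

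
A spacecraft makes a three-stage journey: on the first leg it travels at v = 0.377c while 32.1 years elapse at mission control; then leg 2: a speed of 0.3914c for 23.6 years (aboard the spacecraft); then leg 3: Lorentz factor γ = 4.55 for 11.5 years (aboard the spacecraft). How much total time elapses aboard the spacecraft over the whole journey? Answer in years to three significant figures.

τ = 64.8 years

Leg 1: γ = 1/√(1 − 0.377²) = 1/√0.8579 = 1.080; τ_1 = 32.1/1.080 = 29.73 years.
Leg 2: 23.6 years is already measured aboard the spacecraft.
Leg 3: 11.5 years is already measured aboard the spacecraft.
Total: 29.73 + 23.60 + 11.50 years.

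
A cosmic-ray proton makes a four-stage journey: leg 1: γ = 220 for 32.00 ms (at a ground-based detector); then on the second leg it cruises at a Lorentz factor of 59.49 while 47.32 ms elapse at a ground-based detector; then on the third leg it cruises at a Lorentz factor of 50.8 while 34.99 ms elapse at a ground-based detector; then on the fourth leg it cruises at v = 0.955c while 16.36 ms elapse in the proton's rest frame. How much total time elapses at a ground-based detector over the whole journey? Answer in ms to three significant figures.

Δt = 169 ms

Leg 1: 32.00 ms is already measured at a ground-based detector.
Leg 2: 47.32 ms is already measured at a ground-based detector.
Leg 3: 34.99 ms is already measured at a ground-based detector.
Leg 4: γ = 1/√(1 − 0.955²) = 1/√0.08798 = 3.371; Δt_4 = 3.371 × 16.36 = 55.16 ms.
Total: 32.00 + 47.32 + 34.99 + 55.16 ms.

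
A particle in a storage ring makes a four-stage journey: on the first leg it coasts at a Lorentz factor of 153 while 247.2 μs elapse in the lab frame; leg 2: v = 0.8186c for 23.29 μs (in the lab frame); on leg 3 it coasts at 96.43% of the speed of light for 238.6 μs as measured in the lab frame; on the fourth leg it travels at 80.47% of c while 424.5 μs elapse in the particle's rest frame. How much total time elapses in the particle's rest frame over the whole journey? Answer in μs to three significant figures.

Leg 1: γ = 153; τ_1 = 247.2/153.0 = 1.616 μs.
Leg 2: γ = 1/√(1 − 0.8186²) = 1/√0.3299 = 1.741; τ_2 = 23.29/1.741 = 13.38 μs.
Leg 3: β = 0.9643; γ = 1/√(1 − 0.9643²) = 1/√0.07013 = 3.776; τ_3 = 238.6/3.776 = 63.18 μs.
Leg 4: 424.5 μs is already measured in the particle's rest frame.
Total: 1.616 + 13.38 + 63.18 + 424.5 μs.

τ = 503 μs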